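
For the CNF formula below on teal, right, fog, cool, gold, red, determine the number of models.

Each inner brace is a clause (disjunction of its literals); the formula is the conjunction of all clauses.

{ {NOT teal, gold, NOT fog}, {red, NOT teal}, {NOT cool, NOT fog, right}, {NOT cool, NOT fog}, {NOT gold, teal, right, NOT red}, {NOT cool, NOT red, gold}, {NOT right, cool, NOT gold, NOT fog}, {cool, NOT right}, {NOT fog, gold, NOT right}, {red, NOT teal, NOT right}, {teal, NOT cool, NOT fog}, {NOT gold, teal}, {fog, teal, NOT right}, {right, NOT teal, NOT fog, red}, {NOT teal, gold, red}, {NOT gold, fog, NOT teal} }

7

There are 2^6 = 64 truth assignments over (teal, right, fog, cool, gold, red).
Split on right. With right = true, the clauses containing right are satisfied and NOT right drops from the rest; 0 of the 2^5 = 32 assignments to the other variables satisfy what remains.
With right = false, by the same count on the reduced clause set, 7 assignments work.
(One model: teal=F, right=F, fog=F, cool=F, gold=F, red=F.)
Total: 0 + 7 = 7.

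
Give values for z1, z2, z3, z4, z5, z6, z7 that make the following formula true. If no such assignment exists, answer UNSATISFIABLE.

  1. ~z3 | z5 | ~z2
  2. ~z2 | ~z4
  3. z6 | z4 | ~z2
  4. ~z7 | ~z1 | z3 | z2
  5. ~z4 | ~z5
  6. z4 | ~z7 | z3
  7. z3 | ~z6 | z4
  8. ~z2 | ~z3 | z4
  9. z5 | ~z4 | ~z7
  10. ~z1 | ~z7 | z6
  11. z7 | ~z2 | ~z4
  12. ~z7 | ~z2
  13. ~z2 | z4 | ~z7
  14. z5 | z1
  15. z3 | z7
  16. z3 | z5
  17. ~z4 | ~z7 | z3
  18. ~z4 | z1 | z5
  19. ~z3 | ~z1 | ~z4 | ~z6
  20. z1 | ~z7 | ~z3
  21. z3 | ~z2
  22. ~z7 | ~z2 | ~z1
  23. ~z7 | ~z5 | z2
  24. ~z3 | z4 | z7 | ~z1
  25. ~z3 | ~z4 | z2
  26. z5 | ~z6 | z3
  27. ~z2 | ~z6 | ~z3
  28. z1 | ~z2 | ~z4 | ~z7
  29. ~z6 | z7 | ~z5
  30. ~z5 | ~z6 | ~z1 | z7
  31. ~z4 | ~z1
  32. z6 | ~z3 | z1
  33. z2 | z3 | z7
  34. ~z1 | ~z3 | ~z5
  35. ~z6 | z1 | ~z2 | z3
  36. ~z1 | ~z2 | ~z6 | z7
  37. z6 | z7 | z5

Branch on z2: set z2 = 0.
Branch on z4: set z4 = 0.
Branch on z7: set z7 = 1.
Unit clause (z3) forces z3 = 1.
Unit clause (z1) forces z1 = 1.
Unit clause (z6) forces z6 = 1.
Unit clause (~z5) forces z5 = 0.
Every clause now holds.

z1=1, z2=0, z3=1, z4=0, z5=0, z6=1, z7=1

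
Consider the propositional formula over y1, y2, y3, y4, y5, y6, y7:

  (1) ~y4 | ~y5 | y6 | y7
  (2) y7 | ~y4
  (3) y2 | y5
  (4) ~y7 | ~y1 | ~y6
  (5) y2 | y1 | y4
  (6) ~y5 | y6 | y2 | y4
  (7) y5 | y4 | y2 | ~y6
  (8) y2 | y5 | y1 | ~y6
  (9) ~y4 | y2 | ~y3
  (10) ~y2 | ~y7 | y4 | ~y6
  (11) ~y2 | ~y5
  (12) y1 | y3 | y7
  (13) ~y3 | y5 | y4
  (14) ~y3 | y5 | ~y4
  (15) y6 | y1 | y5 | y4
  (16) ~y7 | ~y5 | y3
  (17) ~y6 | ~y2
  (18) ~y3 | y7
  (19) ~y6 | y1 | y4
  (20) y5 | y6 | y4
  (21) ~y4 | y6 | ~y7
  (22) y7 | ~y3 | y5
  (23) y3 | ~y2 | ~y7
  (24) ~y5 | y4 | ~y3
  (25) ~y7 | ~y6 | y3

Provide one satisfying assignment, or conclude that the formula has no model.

Suppose y7 = 0.
(~y4) alone gives y4 = 0.
(~y3) alone gives y3 = 0.
(y1) alone gives y1 = 1.
Suppose y2 = 0.
(y5) alone gives y5 = 1.
(y6) alone gives y6 = 1.
This assignment satisfies each clause.

y1=1,  y2=0,  y3=0,  y4=0,  y5=1,  y6=1,  y7=0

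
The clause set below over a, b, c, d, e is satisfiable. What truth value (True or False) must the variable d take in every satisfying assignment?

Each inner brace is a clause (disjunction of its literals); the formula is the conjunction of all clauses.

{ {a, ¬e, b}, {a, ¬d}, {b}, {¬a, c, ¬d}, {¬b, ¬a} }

Suppose d = True.
The clause (a) is unit, so a = True.
The clause (b) is unit, so b = True.
That conflicts with the unit clause (¬b).
So every satisfying assignment has d = False.

False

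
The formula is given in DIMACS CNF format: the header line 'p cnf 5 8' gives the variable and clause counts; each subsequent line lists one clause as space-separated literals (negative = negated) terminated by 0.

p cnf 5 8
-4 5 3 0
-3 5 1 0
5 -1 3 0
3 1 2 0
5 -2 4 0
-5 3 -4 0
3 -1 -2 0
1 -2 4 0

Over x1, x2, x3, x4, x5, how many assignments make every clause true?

There are 2^5 = 32 truth assignments over (x1, x2, x3, x4, x5).
Split on x2. With x2 = True, the clauses containing x2 are satisfied and ¬x2 drops from the rest; 4 of the 2^4 = 16 assignments to the other variables satisfy what remains.
With x2 = False, by the same count on the reduced clause set, 7 assignments work.
(One model: x1=F, x2=F, x3=T, x4=F, x5=T.)
Total: 4 + 7 = 11.

11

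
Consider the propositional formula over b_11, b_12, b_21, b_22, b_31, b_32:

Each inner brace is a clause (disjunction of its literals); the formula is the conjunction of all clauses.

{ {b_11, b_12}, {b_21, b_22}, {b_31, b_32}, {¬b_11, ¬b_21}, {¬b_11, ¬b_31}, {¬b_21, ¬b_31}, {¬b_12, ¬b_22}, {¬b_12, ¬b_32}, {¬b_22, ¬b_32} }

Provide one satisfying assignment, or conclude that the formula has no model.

UNSATISFIABLE

Suppose b_11 = True.
Unit clause (¬b_21) forces b_21 = False.
Unit clause (b_22) forces b_22 = True.
Unit clause (¬b_31) forces b_31 = False.
Unit clause (b_32) forces b_32 = True.
But (¬b_32) is also a unit clause — contradiction.
Undo b_11 and try b_11 = False.
Unit clause (b_12) forces b_12 = True.
Unit clause (¬b_22) forces b_22 = False.
Unit clause (b_21) forces b_21 = True.
Unit clause (¬b_31) forces b_31 = False.
Unit clause (b_32) forces b_32 = True.
But (¬b_32) is also a unit clause — contradiction.
Both values of b_11 lead to a conflict.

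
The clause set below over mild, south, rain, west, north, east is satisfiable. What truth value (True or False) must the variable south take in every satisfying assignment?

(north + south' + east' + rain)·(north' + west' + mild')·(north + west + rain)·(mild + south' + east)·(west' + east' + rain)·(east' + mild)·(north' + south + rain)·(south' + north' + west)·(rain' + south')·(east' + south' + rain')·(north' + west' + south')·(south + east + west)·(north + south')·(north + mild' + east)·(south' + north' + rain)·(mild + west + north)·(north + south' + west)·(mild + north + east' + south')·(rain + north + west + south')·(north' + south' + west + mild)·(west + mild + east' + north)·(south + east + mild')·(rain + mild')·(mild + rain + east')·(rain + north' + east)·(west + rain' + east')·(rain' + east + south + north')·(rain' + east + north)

Suppose south = 1.
The clause (rain') is unit, so rain = 0.
The clause (north) is unit, so north = 1.
That conflicts with the unit clause (north').
So every satisfying assignment has south = False.

False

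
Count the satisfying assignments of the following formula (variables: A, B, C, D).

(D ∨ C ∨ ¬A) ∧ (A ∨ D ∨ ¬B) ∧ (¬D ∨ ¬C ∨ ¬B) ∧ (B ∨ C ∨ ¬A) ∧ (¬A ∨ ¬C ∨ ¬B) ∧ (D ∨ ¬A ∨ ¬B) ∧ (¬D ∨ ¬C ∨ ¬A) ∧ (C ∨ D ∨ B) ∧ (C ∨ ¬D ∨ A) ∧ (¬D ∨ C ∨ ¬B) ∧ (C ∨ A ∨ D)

3

There are 2^4 = 16 truth assignments over (A, B, C, D).
Check each against the 11 clauses (columns in the order A, B, C, D):
  F F F F  ✗ fails (C ∨ D ∨ B)
  F F F T  ✗ fails (C ∨ ¬D ∨ A)
  F F T F  ✓ satisfies all
  F F T T  ✓ satisfies all
  F T F F  ✗ fails (A ∨ D ∨ ¬B)
  F T F T  ✗ fails (C ∨ ¬D ∨ A)
  F T T F  ✗ fails (A ∨ D ∨ ¬B)
  F T T T  ✗ fails (¬D ∨ ¬C ∨ ¬B)
  T F F F  ✗ fails (D ∨ C ∨ ¬A)
  T F F T  ✗ fails (B ∨ C ∨ ¬A)
  T F T F  ✓ satisfies all
  T F T T  ✗ fails (¬D ∨ ¬C ∨ ¬A)
  T T F F  ✗ fails (D ∨ C ∨ ¬A)
  T T F T  ✗ fails (¬D ∨ C ∨ ¬B)
  T T T F  ✗ fails (¬A ∨ ¬C ∨ ¬B)
  T T T T  ✗ fails (¬D ∨ ¬C ∨ ¬B)
3 of the 16 rows are models.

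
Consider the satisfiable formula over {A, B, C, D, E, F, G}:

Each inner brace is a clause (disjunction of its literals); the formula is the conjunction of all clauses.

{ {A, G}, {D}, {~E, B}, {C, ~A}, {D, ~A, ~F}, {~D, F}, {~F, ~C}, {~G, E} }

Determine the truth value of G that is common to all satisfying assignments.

Suppose G = 0.
Unit clause (A) forces A = 1.
Unit clause (D) forces D = 1.
Unit clause (C) forces C = 1.
Unit clause (F) forces F = 1.
But (~F) is also a unit clause — contradiction.
So every satisfying assignment has G = True.

True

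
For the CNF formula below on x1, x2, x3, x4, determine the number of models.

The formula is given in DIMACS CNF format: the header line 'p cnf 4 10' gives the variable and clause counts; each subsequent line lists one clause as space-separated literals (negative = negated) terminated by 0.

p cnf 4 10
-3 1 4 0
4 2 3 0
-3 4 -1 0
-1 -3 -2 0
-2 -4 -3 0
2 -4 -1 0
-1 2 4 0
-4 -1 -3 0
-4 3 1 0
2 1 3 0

There are 2^4 = 16 truth assignments over (x1, x2, x3, x4).
Check each against the 10 clauses (columns in the order x1, x2, x3, x4):
  F F F F  ✗ fails (x4 ∨ x2 ∨ x3)
  F F F T  ✗ fails (¬x4 ∨ x3 ∨ x1)
  F F T F  ✗ fails (¬x3 ∨ x1 ∨ x4)
  F F T T  ✓ satisfies all
  F T F F  ✓ satisfies all
  F T F T  ✗ fails (¬x4 ∨ x3 ∨ x1)
  F T T F  ✗ fails (¬x3 ∨ x1 ∨ x4)
  F T T T  ✗ fails (¬x2 ∨ ¬x4 ∨ ¬x3)
  T F F F  ✗ fails (x4 ∨ x2 ∨ x3)
  T F F T  ✗ fails (x2 ∨ ¬x4 ∨ ¬x1)
  T F T F  ✗ fails (¬x3 ∨ x4 ∨ ¬x1)
  T F T T  ✗ fails (x2 ∨ ¬x4 ∨ ¬x1)
  T T F F  ✓ satisfies all
  T T F T  ✓ satisfies all
  T T T F  ✗ fails (¬x3 ∨ x4 ∨ ¬x1)
  T T T T  ✗ fails (¬x1 ∨ ¬x3 ∨ ¬x2)
4 of the 16 rows are models.

4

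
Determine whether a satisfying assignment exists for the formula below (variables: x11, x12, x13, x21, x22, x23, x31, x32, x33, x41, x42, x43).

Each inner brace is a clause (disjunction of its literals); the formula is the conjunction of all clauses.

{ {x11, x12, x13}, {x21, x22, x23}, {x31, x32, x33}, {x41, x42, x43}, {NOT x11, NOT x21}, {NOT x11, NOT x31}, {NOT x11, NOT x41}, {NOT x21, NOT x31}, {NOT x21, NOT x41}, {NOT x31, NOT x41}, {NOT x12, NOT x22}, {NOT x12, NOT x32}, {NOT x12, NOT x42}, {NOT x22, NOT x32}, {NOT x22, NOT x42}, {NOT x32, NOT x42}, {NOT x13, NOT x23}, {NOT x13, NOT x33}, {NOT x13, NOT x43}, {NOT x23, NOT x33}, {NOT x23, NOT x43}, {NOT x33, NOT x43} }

No

Try x11 = false.
Try x12 = true.
Unit clause (NOT x22) forces x22 = false.
Unit clause (NOT x32) forces x32 = false.
Unit clause (NOT x42) forces x42 = false.
Try x21 = true.
Unit clause (NOT x31) forces x31 = false.
Unit clause (x33) forces x33 = true.
Unit clause (NOT x41) forces x41 = false.
Unit clause (x43) forces x43 = true.
That conflicts with the unit clause (NOT x43).
Backtrack on x21: now try x21 = false.
Unit clause (x23) forces x23 = true.
Unit clause (NOT x13) forces x13 = false.
Unit clause (NOT x33) forces x33 = false.
Unit clause (x31) forces x31 = true.
Unit clause (NOT x41) forces x41 = false.
Unit clause (x43) forces x43 = true.
That conflicts with the unit clause (NOT x43).
Both values of x21 lead to a conflict.
Backtrack on x12: now try x12 = false.
Unit clause (x13) forces x13 = true.
Unit clause (NOT x23) forces x23 = false.
Unit clause (NOT x33) forces x33 = false.
Unit clause (NOT x43) forces x43 = false.
Try x21 = true.
Unit clause (NOT x31) forces x31 = false.
Unit clause (x32) forces x32 = true.
Unit clause (NOT x41) forces x41 = false.
Unit clause (x42) forces x42 = true.
That conflicts with the unit clause (NOT x42).
Backtrack on x21: now try x21 = false.
Unit clause (x22) forces x22 = true.
Unit clause (NOT x32) forces x32 = false.
Unit clause (x31) forces x31 = true.
Unit clause (NOT x41) forces x41 = false.
Unit clause (x42) forces x42 = true.
That conflicts with the unit clause (NOT x42).
Both values of x21 lead to a conflict.
Both values of x12 lead to a conflict.
Backtrack on x11: now try x11 = true.
Unit clause (NOT x21) forces x21 = false.
Unit clause (NOT x31) forces x31 = false.
Unit clause (NOT x41) forces x41 = false.
Try x22 = true.
Unit clause (NOT x12) forces x12 = false.
Unit clause (NOT x32) forces x32 = false.
Unit clause (x33) forces x33 = true.
Unit clause (NOT x42) forces x42 = false.
Unit clause (x43) forces x43 = true.
That conflicts with the unit clause (NOT x43).
Backtrack on x22: now try x22 = false.
Unit clause (x23) forces x23 = true.
Unit clause (NOT x13) forces x13 = false.
Unit clause (NOT x33) forces x33 = false.
Unit clause (x32) forces x32 = true.
Unit clause (NOT x12) forces x12 = false.
Unit clause (NOT x42) forces x42 = false.
Unit clause (x43) forces x43 = true.
That conflicts with the unit clause (NOT x43).
Both values of x22 lead to a conflict.
Both values of x11 lead to a conflict.
No assignment satisfies every clause.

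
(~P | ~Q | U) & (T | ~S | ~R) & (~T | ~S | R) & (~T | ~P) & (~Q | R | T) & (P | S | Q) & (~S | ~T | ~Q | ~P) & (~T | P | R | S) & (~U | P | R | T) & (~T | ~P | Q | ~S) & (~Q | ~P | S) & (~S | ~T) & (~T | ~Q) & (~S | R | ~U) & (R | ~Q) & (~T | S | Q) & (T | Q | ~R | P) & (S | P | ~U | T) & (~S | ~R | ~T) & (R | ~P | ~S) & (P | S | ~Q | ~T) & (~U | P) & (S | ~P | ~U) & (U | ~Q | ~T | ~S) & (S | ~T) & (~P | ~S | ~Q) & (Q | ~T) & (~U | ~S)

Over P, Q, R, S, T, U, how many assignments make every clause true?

4

There are 2^6 = 64 truth assignments over (P, Q, R, S, T, U).
Split on U. With U = 1, the clauses containing U are satisfied and ~U drops from the rest; 0 of the 2^5 = 32 assignments to the other variables satisfy what remains.
With U = 0, by the same count on the reduced clause set, 4 assignments work.
(One model: P=F, Q=F, R=F, S=T, T=F, U=F.)
Total: 0 + 4 = 4.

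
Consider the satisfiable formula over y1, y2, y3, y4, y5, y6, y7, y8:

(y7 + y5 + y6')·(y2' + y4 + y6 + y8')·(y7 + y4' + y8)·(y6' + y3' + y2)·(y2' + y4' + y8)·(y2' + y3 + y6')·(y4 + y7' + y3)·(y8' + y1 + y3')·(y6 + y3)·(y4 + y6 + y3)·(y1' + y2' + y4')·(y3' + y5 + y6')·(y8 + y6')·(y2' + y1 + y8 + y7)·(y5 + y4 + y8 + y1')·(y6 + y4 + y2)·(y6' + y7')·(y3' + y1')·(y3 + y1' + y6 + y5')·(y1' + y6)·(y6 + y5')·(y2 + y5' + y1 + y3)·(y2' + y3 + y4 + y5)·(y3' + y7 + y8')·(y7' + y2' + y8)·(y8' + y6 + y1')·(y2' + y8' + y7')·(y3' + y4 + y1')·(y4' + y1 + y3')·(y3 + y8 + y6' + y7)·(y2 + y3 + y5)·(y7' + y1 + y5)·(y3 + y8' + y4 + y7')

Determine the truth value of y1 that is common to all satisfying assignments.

True

Suppose y1 = 0.
Try y8 = 0.
(y6') alone gives y6 = 0.
(y3) alone gives y3 = 1.
(y5') alone gives y5 = 0.
(y4') alone gives y4 = 0.
(y2) alone gives y2 = 1.
(y7) alone gives y7 = 1.
But (y7') is also a unit clause — contradiction.
So y8 must be the other value — set y8 = 1.
(y3') alone gives y3 = 0.
(y6) alone gives y6 = 1.
(y2') alone gives y2 = 0.
(y7') alone gives y7 = 0.
(y5) alone gives y5 = 1.
But (y5') is also a unit clause — contradiction.
Neither y8 = 1 nor y8 = 0 works.
So every satisfying assignment has y1 = True.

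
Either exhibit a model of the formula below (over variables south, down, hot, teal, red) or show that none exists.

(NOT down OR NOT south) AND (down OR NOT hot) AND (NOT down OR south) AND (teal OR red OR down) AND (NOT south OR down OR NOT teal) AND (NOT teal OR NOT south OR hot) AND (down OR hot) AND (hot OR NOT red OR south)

Case down = false:
From the singleton clause (NOT hot), hot = false.
Now (hot) is unsatisfied and unit — conflict.
That branch fails; take down = true instead.
From the singleton clause (NOT south), south = false.
Now (south) is unsatisfied and unit — conflict.
Both values of down lead to a conflict.

UNSATISFIABLE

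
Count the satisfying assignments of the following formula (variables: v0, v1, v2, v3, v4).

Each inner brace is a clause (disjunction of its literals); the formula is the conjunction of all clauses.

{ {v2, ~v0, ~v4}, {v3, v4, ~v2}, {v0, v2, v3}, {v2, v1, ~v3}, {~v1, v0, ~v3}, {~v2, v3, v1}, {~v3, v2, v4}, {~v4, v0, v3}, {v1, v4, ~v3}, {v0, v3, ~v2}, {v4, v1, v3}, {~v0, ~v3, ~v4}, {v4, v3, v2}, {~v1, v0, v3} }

3

There are 2^5 = 32 truth assignments over (v0, v1, v2, v3, v4).
Split on v2. With v2 = 1, the clauses containing v2 are satisfied and ~v2 drops from the rest; 3 of the 2^4 = 16 assignments to the other variables satisfy what remains.
With v2 = 0, by the same count on the reduced clause set, 0 assignments work.
(One model: v0=F, v1=F, v2=T, v3=T, v4=T.)
Total: 3 + 0 = 3.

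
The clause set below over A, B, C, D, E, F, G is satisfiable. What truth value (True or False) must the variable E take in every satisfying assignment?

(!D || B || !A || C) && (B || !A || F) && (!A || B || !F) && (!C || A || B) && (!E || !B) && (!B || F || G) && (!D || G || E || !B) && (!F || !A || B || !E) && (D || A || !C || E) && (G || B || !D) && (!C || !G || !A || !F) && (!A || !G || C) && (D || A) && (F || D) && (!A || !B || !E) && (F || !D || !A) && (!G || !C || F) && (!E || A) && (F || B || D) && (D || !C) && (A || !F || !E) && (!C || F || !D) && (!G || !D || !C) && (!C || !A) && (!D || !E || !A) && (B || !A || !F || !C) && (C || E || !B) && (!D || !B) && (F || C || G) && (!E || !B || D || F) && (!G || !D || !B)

False

Suppose E = true.
From the singleton clause (!B), B = false.
From the singleton clause (A), A = true.
From the singleton clause (F), F = true.
Now (!F) is unsatisfied and unit — conflict.
So every satisfying assignment has E = False.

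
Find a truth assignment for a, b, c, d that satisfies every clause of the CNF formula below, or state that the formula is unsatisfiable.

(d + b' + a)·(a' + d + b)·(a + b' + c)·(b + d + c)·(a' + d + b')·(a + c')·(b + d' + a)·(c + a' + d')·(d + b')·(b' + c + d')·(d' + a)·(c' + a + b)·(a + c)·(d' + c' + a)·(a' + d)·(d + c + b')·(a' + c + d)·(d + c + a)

a: 1; b: 1; c: 1; d: 1

Branch on a: set a = 1.
The clause (d) is unit, so d = 1.
The clause (c) is unit, so c = 1.
No clause remains; b is free.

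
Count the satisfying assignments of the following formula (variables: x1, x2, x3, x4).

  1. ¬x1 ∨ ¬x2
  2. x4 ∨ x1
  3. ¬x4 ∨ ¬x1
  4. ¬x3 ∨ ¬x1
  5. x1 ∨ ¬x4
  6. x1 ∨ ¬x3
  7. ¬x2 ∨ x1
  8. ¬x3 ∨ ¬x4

There are 2^4 = 16 truth assignments over (x1, x2, x3, x4).
Split on x3. With x3 = True, the clauses containing x3 are satisfied and ¬x3 drops from the rest; 0 of the 2^3 = 8 assignments to the other variables satisfy what remains.
With x3 = False, by the same count on the reduced clause set, 1 assignment works.
(One model: x1=T, x2=F, x3=F, x4=F.)
Total: 0 + 1 = 1.

1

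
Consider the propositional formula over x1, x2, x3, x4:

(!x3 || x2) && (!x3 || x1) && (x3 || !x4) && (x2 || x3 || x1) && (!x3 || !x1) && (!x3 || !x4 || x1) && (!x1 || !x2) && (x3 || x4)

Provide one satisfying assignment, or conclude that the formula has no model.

UNSATISFIABLE

Case x3 = false:
From the singleton clause (!x4), x4 = false.
That conflicts with the unit clause (x4).
Backtrack on x3: now try x3 = true.
From the singleton clause (x2), x2 = true.
From the singleton clause (x1), x1 = true.
That conflicts with the unit clause (!x1).
Either choice for x3 ends in contradiction.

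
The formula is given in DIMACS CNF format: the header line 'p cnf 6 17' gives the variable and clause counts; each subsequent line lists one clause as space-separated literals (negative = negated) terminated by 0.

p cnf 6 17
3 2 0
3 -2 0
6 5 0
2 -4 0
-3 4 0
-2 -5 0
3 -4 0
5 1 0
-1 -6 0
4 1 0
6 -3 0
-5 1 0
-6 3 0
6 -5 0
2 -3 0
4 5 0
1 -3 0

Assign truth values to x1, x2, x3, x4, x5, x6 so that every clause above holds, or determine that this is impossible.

Suppose x3 = True.
(x4) alone gives x4 = True.
(x2) alone gives x2 = True.
(¬x5) alone gives x5 = False.
(x6) alone gives x6 = True.
(x1) alone gives x1 = True.
Now (¬x1) is unsatisfied and unit — conflict.
That branch fails; take x3 = False instead.
(x2) alone gives x2 = True.
Now (¬x2) is unsatisfied and unit — conflict.
Either choice for x3 ends in contradiction.

UNSATISFIABLE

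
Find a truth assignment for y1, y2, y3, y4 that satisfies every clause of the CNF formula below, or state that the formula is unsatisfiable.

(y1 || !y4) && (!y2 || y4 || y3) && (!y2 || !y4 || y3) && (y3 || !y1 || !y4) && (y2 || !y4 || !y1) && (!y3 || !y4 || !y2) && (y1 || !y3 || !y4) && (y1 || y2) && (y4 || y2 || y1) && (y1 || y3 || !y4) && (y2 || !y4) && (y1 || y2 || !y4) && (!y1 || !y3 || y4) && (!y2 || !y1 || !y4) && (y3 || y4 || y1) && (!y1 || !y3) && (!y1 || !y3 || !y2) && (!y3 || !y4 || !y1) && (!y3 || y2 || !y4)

y1: true, y2: false, y3: false, y4: false

Case y1 = true:
From the singleton clause (!y3), y3 = false.
From the singleton clause (!y4), y4 = false.
From the singleton clause (!y2), y2 = false.
This assignment satisfies each clause.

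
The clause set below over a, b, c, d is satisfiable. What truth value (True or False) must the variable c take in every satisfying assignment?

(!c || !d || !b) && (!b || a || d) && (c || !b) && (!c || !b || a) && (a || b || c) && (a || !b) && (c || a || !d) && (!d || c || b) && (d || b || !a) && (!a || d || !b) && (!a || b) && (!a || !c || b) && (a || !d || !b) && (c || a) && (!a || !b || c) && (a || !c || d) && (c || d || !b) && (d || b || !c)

Suppose c = false.
(!b) alone gives b = false.
(a) alone gives a = true.
That conflicts with the unit clause (!a).
So every satisfying assignment has c = True.

True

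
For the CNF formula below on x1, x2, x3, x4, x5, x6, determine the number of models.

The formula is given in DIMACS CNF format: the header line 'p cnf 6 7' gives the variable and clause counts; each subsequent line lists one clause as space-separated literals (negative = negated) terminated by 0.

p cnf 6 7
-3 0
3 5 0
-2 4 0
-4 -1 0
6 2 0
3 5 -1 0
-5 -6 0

There are 2^6 = 64 truth assignments over (x1, x2, x3, x4, x5, x6).
Split on x2. With x2 = True, the clauses containing x2 are satisfied and ¬x2 drops from the rest; 1 of the 2^5 = 32 assignments to the other variables satisfy what remains.
With x2 = False, by the same count on the reduced clause set, 0 assignments work.
(One model: x1=F, x2=T, x3=F, x4=T, x5=T, x6=F.)
Total: 1 + 0 = 1.

1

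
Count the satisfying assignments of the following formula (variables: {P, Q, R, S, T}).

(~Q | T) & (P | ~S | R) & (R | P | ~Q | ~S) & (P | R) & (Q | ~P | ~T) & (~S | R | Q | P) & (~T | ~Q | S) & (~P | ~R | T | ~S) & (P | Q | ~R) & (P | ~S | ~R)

There are 2^5 = 32 truth assignments over (P, Q, R, S, T).
Split on T. With T = 1, the clauses containing T are satisfied and ~T drops from the rest; 2 of the 2^4 = 16 assignments to the other variables satisfy what remains.
With T = 0, by the same count on the reduced clause set, 3 assignments work.
(One model: P=T, Q=F, R=F, S=F, T=F.)
Total: 2 + 3 = 5.

5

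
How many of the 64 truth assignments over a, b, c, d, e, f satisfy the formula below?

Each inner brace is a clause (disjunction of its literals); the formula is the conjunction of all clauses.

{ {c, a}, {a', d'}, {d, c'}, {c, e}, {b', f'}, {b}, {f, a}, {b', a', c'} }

There are 2^6 = 64 truth assignments over (a, b, c, d, e, f).
Split on a. With a = 1, the clauses containing a are satisfied and a' drops from the rest; 1 of the 2^5 = 32 assignments to the other variables satisfy what remains.
With a = 0, by the same count on the reduced clause set, 0 assignments work.
Total: 1 + 0 = 1.

1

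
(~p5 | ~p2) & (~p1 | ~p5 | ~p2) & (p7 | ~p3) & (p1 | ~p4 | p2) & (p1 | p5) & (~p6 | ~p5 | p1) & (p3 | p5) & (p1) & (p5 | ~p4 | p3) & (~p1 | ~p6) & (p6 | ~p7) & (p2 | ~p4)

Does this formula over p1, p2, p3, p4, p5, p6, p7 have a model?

From the singleton clause (p1), p1 = 1.
From the singleton clause (~p6), p6 = 0.
From the singleton clause (~p7), p7 = 0.
From the singleton clause (~p3), p3 = 0.
From the singleton clause (p5), p5 = 1.
From the singleton clause (~p2), p2 = 0.
From the singleton clause (~p4), p4 = 0.
This assignment satisfies each clause.
A satisfying assignment: p1 ↦ 1, p2 ↦ 0, p3 ↦ 0, p4 ↦ 0, p5 ↦ 1, p6 ↦ 0, p7 ↦ 0.

Satisfiable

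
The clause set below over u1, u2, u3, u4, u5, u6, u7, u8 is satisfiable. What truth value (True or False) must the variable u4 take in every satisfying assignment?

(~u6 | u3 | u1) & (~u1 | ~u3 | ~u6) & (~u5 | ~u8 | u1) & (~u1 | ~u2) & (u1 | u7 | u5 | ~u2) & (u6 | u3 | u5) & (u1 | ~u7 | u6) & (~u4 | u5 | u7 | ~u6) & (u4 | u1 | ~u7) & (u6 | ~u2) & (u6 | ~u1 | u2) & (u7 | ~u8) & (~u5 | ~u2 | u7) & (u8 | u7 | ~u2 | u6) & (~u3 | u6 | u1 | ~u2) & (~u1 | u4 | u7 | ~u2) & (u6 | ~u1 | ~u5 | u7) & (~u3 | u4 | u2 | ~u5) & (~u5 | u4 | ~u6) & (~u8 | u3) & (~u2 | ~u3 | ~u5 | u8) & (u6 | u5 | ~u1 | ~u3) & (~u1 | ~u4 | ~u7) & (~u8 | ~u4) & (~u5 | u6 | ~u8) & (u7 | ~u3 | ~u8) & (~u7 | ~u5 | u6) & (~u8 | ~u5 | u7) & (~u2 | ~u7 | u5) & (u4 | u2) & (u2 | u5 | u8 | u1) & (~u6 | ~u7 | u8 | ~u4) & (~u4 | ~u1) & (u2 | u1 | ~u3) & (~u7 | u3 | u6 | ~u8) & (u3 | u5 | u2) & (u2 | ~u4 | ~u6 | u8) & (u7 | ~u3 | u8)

True

Suppose u4 = 0.
From the singleton clause (u2), u2 = 1.
From the singleton clause (~u1), u1 = 0.
From the singleton clause (~u7), u7 = 0.
From the singleton clause (u5), u5 = 1.
Now (~u5) is unsatisfied and unit — conflict.
So every satisfying assignment has u4 = True.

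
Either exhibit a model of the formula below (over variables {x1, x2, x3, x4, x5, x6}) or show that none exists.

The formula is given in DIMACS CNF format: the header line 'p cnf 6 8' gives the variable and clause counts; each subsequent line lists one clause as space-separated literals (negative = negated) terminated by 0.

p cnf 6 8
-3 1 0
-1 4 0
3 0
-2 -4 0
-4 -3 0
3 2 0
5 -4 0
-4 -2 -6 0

UNSATISFIABLE

From the singleton clause (x3), x3 = True.
From the singleton clause (x1), x1 = True.
From the singleton clause (x4), x4 = True.
Now (¬x4) is unsatisfied and unit — conflict.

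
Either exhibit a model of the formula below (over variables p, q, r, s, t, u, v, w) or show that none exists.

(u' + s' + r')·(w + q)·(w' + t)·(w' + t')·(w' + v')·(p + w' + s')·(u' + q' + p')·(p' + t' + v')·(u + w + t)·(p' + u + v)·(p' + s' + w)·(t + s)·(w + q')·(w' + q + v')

UNSATISFIABLE

Suppose w = 1.
Unit clause (t) forces t = 1.
Now (t') is unsatisfied and unit — conflict.
That branch fails; take w = 0 instead.
Unit clause (q) forces q = 1.
Now (q') is unsatisfied and unit — conflict.
Neither w = 1 nor w = 0 works.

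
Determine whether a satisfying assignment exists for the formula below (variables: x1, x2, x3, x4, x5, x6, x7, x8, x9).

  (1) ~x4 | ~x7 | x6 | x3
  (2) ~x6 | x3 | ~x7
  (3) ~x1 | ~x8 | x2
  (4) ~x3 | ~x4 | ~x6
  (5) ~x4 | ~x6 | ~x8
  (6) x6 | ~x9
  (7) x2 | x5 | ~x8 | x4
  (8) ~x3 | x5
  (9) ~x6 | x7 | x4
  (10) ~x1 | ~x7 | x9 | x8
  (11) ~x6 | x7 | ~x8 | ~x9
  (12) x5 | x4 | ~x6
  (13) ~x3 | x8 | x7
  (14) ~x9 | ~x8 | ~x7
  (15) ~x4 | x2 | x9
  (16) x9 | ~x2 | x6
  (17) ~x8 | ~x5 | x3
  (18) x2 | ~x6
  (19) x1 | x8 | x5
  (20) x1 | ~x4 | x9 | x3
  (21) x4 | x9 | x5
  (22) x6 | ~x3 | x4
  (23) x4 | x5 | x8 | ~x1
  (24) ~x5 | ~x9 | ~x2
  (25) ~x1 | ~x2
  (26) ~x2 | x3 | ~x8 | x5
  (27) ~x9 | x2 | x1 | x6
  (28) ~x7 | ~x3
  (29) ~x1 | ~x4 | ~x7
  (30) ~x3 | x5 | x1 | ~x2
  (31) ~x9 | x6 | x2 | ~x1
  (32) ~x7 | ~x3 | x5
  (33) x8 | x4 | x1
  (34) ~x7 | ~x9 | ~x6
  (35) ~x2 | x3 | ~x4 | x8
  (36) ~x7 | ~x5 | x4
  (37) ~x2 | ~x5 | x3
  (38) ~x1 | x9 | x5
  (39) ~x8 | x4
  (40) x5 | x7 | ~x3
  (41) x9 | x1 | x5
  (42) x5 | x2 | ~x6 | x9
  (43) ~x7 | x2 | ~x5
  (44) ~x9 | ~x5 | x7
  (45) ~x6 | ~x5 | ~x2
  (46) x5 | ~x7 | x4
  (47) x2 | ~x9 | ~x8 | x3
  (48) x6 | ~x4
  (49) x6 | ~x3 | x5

Branch on x6: set x6 = 0.
The clause (~x9) is unit, so x9 = 0.
The clause (~x2) is unit, so x2 = 0.
The clause (~x4) is unit, so x4 = 0.
The clause (x5) is unit, so x5 = 1.
The clause (~x3) is unit, so x3 = 0.
The clause (~x8) is unit, so x8 = 0.
The clause (x1) is unit, so x1 = 1.
The clause (~x7) is unit, so x7 = 0.
This assignment satisfies each clause.
A satisfying assignment: x1=1; x2=0; x3=0; x4=0; x5=1; x6=0; x7=0; x8=0; x9=0.

Yes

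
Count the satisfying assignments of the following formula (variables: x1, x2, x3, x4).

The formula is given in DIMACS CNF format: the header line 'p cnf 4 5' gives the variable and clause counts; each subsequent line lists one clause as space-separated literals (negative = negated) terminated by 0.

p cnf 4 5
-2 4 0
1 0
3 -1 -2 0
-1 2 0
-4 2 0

1

There are 2^4 = 16 truth assignments over (x1, x2, x3, x4).
Split on x1. With x1 = True, the clauses containing x1 are satisfied and ¬x1 drops from the rest; 1 of the 2^3 = 8 assignments to the other variables satisfy what remains.
With x1 = False, by the same count on the reduced clause set, 0 assignments work.
(One model: x1=T, x2=T, x3=T, x4=T.)
Total: 1 + 0 = 1.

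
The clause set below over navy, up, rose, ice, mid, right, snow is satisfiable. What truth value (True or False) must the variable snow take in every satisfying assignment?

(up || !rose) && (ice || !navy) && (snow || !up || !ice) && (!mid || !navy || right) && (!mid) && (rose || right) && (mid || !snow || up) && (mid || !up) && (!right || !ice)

False

Suppose snow = true.
Unit clause (!mid) forces mid = false.
Unit clause (up) forces up = true.
That conflicts with the unit clause (!up).
So every satisfying assignment has snow = False.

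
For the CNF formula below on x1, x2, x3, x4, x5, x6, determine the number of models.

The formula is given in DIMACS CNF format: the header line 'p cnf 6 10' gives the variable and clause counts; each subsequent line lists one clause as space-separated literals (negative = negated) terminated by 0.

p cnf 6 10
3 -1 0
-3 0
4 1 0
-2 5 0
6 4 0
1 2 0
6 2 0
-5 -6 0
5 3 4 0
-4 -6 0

1

There are 2^6 = 64 truth assignments over (x1, x2, x3, x4, x5, x6).
Split on x2. With x2 = True, the clauses containing x2 are satisfied and ¬x2 drops from the rest; 1 of the 2^5 = 32 assignments to the other variables satisfy what remains.
With x2 = False, by the same count on the reduced clause set, 0 assignments work.
(One model: x1=F, x2=T, x3=F, x4=T, x5=T, x6=F.)
Total: 1 + 0 = 1.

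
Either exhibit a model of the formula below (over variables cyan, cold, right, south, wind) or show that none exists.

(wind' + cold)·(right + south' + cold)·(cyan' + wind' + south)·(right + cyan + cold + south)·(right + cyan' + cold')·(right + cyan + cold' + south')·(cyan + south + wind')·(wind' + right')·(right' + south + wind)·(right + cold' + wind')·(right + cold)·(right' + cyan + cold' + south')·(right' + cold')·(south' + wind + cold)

Try wind = 0.
Try right = 0.
(cold) alone gives cold = 1.
(cyan') alone gives cyan = 0.
(south') alone gives south = 0.
This assignment satisfies each clause.

cyan ↦ 0; cold ↦ 1; right ↦ 0; south ↦ 0; wind ↦ 0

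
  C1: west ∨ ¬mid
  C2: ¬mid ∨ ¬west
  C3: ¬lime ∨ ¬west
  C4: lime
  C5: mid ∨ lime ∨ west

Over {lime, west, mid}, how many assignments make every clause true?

There are 2^3 = 8 truth assignments over (lime, west, mid).
Check each against the 5 clauses (columns in the order lime, west, mid):
  F F F  ✗ fails (lime)
  F F T  ✗ fails (west ∨ ¬mid)
  F T F  ✗ fails (lime)
  F T T  ✗ fails (¬mid ∨ ¬west)
  T F F  ✓ satisfies all
  T F T  ✗ fails (west ∨ ¬mid)
  T T F  ✗ fails (¬lime ∨ ¬west)
  T T T  ✗ fails (¬mid ∨ ¬west)
1 of the 8 rows is a model.

1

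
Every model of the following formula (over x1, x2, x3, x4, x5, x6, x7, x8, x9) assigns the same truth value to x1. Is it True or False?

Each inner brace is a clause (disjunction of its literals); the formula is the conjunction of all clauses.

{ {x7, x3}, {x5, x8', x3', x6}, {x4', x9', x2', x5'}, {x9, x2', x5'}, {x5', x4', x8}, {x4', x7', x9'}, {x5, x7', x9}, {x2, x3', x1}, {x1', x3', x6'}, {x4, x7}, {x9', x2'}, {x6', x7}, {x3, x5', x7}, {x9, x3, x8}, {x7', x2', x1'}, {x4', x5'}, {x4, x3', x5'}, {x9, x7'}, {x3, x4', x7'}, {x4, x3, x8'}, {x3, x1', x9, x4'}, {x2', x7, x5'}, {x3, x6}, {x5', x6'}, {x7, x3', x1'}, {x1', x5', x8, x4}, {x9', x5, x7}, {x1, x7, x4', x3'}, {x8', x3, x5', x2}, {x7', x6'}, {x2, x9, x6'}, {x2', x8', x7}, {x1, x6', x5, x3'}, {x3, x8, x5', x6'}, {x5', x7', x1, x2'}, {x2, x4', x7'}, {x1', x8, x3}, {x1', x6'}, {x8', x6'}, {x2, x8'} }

Suppose x1 = 0.
Suppose x7 = 1.
Unit clause (x9) forces x9 = 1.
Unit clause (x4') forces x4 = 0.
Unit clause (x2') forces x2 = 0.
Unit clause (x3') forces x3 = 0.
Unit clause (x8') forces x8 = 0.
Unit clause (x6) forces x6 = 1.
Now (x6') is unsatisfied and unit — conflict.
Backtrack on x7: now try x7 = 0.
Unit clause (x3) forces x3 = 1.
Unit clause (x2) forces x2 = 1.
Unit clause (x4) forces x4 = 1.
Now (x4') is unsatisfied and unit — conflict.
Both values of x7 lead to a conflict.
So every satisfying assignment has x1 = True.

True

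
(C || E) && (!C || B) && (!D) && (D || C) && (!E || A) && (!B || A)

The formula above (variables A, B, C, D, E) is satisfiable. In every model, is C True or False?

True

Suppose C = false.
The clause (E) is unit, so E = true.
The clause (!D) is unit, so D = false.
But (D) is also a unit clause — contradiction.
So every satisfying assignment has C = True.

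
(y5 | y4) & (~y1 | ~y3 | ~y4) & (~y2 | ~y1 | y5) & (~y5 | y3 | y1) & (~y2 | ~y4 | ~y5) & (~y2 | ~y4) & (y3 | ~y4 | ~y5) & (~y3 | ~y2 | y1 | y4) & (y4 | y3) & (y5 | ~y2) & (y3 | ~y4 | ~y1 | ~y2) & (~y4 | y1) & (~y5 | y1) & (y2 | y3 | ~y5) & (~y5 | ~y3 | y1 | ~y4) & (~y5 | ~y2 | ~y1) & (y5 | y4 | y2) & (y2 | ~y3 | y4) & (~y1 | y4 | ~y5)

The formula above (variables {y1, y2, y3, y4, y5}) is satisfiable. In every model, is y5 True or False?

False

Suppose y5 = 1.
Unit clause (y1) forces y1 = 1.
Unit clause (~y2) forces y2 = 0.
Unit clause (y3) forces y3 = 1.
Unit clause (~y4) forces y4 = 0.
Now (y4) is unsatisfied and unit — conflict.
So every satisfying assignment has y5 = False.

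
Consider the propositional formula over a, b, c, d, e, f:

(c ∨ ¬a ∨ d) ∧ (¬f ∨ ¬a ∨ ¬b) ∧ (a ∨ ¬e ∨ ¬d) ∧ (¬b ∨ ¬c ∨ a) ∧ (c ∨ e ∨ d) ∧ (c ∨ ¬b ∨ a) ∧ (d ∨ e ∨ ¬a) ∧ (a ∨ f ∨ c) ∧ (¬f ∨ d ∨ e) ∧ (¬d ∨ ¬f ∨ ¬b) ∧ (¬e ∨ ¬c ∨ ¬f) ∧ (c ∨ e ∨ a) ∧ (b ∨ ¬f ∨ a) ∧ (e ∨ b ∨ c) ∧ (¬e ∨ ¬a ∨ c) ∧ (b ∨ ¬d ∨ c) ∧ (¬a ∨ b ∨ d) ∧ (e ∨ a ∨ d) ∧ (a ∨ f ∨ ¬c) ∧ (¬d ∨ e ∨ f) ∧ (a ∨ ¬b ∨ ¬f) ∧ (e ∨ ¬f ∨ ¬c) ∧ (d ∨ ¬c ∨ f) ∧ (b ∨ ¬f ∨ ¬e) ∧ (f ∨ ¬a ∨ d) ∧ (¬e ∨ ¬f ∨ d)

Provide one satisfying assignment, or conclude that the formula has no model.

Try c = True.
Try b = True.
Unit clause (a) forces a = True.
Unit clause (¬f) forces f = False.
Unit clause (d) forces d = True.
Unit clause (e) forces e = True.
This assignment satisfies each clause.

a=True; b=True; c=True; d=True; e=True; f=False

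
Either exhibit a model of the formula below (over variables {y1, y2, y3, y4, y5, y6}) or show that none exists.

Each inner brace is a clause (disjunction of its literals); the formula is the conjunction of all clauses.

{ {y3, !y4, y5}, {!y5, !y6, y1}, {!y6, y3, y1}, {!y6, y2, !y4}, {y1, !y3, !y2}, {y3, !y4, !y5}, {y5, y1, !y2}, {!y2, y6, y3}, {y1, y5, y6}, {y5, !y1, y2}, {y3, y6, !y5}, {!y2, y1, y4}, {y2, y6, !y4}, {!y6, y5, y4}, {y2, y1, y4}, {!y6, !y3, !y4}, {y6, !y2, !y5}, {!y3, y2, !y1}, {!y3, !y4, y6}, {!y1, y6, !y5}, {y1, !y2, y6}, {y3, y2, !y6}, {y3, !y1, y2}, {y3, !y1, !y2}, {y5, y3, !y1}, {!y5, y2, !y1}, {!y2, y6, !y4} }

y1: true; y2: true; y3: true; y4: false; y5: false; y6: false

Branch on y3: set y3 = true.
Branch on y1: set y1 = true.
The clause (y2) is unit, so y2 = true.
Branch on y6: set y6 = false.
The clause (!y5) is unit, so y5 = false.
The clause (!y4) is unit, so y4 = false.
This assignment satisfies each clause.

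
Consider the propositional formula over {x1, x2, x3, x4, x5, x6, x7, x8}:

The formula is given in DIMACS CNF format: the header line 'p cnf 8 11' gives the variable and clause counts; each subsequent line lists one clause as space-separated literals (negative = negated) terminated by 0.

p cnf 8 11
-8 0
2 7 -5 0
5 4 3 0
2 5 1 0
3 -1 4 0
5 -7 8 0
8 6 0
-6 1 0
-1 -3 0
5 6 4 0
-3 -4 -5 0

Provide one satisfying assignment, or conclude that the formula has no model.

From the singleton clause (¬x8), x8 = False.
From the singleton clause (x6), x6 = True.
From the singleton clause (x1), x1 = True.
From the singleton clause (¬x3), x3 = False.
From the singleton clause (x4), x4 = True.
Case x5 = True:
Case x2 = True:
All clauses hold; x7 can take either value.

x1 ↦ True,  x2 ↦ True,  x3 ↦ False,  x4 ↦ True,  x5 ↦ True,  x6 ↦ True,  x7 ↦ True,  x8 ↦ False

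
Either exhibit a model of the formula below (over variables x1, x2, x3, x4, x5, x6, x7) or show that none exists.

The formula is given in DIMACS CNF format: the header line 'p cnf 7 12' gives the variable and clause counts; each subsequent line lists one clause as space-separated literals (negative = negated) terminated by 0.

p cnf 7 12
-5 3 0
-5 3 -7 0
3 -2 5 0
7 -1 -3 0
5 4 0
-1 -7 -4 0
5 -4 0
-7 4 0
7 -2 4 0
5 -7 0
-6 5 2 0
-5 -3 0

UNSATISFIABLE

Suppose x5 = False.
The clause (x4) is unit, so x4 = True.
Now (¬x4) is unsatisfied and unit — conflict.
Undo x5 and try x5 = True.
The clause (x3) is unit, so x3 = True.
Now (¬x3) is unsatisfied and unit — conflict.
Neither x5 = True nor x5 = False works.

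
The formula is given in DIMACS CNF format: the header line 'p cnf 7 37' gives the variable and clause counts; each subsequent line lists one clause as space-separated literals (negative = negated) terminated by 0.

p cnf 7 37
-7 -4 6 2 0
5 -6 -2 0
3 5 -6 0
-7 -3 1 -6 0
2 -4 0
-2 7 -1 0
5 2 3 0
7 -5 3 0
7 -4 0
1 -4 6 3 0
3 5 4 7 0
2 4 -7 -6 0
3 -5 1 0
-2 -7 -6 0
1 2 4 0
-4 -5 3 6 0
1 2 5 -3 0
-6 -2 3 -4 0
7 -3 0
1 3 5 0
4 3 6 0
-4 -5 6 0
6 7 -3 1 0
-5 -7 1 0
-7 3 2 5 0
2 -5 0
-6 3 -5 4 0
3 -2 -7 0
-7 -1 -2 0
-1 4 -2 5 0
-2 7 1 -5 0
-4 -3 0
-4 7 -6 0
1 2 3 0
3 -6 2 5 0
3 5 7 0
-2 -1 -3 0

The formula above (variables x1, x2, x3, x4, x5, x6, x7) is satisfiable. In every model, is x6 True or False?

Suppose x6 = True.
Case x5 = True:
From the singleton clause (x2), x2 = True.
From the singleton clause (¬x7), x7 = False.
From the singleton clause (¬x1), x1 = False.
Now (x1) is unsatisfied and unit — conflict.
That branch fails; take x5 = False instead.
From the singleton clause (¬x2), x2 = False.
From the singleton clause (x3), x3 = True.
From the singleton clause (¬x4), x4 = False.
From the singleton clause (¬x7), x7 = False.
Now (x7) is unsatisfied and unit — conflict.
Neither x5 = True nor x5 = False works.
So every satisfying assignment has x6 = False.

False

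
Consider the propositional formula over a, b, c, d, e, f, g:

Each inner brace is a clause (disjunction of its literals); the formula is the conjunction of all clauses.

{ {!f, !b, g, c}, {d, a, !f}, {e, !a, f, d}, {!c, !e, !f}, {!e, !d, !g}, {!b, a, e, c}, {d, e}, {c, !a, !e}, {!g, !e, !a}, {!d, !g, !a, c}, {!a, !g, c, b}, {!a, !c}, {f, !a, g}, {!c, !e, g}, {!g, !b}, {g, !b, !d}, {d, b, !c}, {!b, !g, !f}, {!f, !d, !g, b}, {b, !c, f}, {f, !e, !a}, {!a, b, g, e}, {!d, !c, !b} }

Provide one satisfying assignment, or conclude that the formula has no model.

Case d = false:
Unit clause (e) forces e = true.
Case a = false:
Unit clause (!f) forces f = false.
Case c = false:
Case g = true:
Unit clause (!b) forces b = false.
All clauses are satisfied.

a: false, b: false, c: false, d: false, e: true, f: false, g: true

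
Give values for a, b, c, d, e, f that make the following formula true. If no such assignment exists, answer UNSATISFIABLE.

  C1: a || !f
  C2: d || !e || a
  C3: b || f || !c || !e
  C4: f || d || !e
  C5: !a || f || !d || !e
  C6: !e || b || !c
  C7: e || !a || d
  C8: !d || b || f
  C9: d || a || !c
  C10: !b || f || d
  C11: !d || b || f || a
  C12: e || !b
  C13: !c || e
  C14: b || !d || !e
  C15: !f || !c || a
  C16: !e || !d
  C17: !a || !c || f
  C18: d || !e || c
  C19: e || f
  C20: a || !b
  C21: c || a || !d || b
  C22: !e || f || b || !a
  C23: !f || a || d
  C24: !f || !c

Case a = true:
Case e = false:
The clause (d) is unit, so d = true.
The clause (!b) is unit, so b = false.
The clause (f) is unit, so f = true.
The clause (!c) is unit, so c = false.
Every clause now holds.

a: true, b: false, c: false, d: true, e: false, f: true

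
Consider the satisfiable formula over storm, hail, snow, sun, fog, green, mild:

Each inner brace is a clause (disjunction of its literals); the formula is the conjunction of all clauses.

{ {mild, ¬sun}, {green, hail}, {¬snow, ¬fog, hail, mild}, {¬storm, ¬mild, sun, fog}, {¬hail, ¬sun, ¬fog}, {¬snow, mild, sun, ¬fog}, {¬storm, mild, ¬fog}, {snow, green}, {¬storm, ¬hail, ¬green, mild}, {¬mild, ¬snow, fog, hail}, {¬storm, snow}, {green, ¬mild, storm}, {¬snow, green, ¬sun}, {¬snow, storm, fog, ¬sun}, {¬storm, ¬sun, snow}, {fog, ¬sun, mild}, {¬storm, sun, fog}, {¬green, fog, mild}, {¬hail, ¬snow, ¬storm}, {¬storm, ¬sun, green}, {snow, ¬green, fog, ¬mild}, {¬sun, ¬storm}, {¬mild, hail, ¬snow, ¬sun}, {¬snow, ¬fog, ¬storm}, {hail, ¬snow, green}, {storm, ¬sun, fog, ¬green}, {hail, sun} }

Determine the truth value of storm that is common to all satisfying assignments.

Suppose storm = True.
Unit clause (snow) forces snow = True.
Unit clause (¬hail) forces hail = False.
Unit clause (green) forces green = True.
Unit clause (¬sun) forces sun = False.
Now (sun) is unsatisfied and unit — conflict.
So every satisfying assignment has storm = False.

False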